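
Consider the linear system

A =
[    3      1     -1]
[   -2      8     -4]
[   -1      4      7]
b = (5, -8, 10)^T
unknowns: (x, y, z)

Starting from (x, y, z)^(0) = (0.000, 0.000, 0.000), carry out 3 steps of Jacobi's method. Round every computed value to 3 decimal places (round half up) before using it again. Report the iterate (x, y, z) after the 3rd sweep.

Iteration 1:
  x = (5 - (1)·0.000 - (-1)·0.000) / (3) = 1.667
  y = (-8 - (-2)·0.000 - (-4)·0.000) / (8) = -1.000
  z = (10 - (-1)·0.000 - (4)·0.000) / (7) = 1.429
Iteration 2:
  x = (5 - (1)·-1.000 - (-1)·1.429) / (3) = 2.476
  y = (-8 - (-2)·1.667 - (-4)·1.429) / (8) = 0.131
  z = (10 - (-1)·1.667 - (4)·-1.000) / (7) = 2.238
Iteration 3:
  x = (5 - (1)·0.131 - (-1)·2.238) / (3) = 2.369
  y = (-8 - (-2)·2.476 - (-4)·2.238) / (8) = 0.738
  z = (10 - (-1)·2.476 - (4)·0.131) / (7) = 1.707

(2.369, 0.738, 1.707)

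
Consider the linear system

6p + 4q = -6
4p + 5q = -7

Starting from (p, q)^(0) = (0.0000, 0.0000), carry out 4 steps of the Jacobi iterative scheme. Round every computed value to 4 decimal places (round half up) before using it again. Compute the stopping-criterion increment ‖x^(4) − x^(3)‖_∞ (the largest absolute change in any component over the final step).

Iteration 1:
  p = (-6 - (4)·0.0000) / (6) = -1.0000
  q = (-7 - (4)·0.0000) / (5) = -1.4000
Iteration 2:
  p = (-6 - (4)·-1.4000) / (6) = -0.0667
  q = (-7 - (4)·-1.0000) / (5) = -0.6000
Iteration 3:
  p = (-6 - (4)·-0.6000) / (6) = -0.6000
  q = (-7 - (4)·-0.0667) / (5) = -1.3466
Iteration 4:
  p = (-6 - (4)·-1.3466) / (6) = -0.1023
  q = (-7 - (4)·-0.6000) / (5) = -0.9200
Change: (0.4977, 0.4266) → max |·| = 0.4977

0.4977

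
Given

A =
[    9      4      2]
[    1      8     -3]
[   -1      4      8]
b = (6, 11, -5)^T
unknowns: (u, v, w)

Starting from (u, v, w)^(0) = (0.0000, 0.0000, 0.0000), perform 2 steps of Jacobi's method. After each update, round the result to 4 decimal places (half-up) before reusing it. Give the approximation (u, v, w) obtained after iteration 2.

(0.1944, 1.0573, -1.2292)

Iteration 1:
  u = (6 - (4)·0.0000 - (2)·0.0000) / (9) = 0.6667
  v = (11 - (1)·0.0000 - (-3)·0.0000) / (8) = 1.3750
  w = (-5 - (-1)·0.0000 - (4)·0.0000) / (8) = -0.6250
Iteration 2:
  u = (6 - (4)·1.3750 - (2)·-0.6250) / (9) = 0.1944
  v = (11 - (1)·0.6667 - (-3)·-0.6250) / (8) = 1.0573
  w = (-5 - (-1)·0.6667 - (4)·1.3750) / (8) = -1.2292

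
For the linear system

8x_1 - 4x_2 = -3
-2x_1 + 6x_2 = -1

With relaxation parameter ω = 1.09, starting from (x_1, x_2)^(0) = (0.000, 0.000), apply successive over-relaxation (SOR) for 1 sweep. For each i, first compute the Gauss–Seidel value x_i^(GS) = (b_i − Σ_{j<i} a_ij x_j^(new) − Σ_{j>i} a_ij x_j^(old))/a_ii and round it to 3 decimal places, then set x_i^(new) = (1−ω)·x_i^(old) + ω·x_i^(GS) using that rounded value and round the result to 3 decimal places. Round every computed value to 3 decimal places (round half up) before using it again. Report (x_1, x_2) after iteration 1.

Iteration 1:
  x_1: GS value = (-3 - (-4)·0.000) / (8) = -0.375;  x_1 ← (1−ω)·0.000 + ω·-0.375 = -0.409
  x_2: GS value = (-1 - (-2)·-0.409) / (6) = -0.303;  x_2 ← (1−ω)·0.000 + ω·-0.303 = -0.330

(-0.409, -0.330)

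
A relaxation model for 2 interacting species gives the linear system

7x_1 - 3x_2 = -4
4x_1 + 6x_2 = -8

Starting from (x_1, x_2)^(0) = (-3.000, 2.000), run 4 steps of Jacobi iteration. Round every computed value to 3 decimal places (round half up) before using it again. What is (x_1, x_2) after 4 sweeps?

Iteration 1:
  x_1 = (-4 - (-3)·2.000) / (7) = 0.286
  x_2 = (-8 - (4)·-3.000) / (6) = 0.667
Iteration 2:
  x_1 = (-4 - (-3)·0.667) / (7) = -0.286
  x_2 = (-8 - (4)·0.286) / (6) = -1.524
Iteration 3:
  x_1 = (-4 - (-3)·-1.524) / (7) = -1.225
  x_2 = (-8 - (4)·-0.286) / (6) = -1.143
Iteration 4:
  x_1 = (-4 - (-3)·-1.143) / (7) = -1.061
  x_2 = (-8 - (4)·-1.225) / (6) = -0.517

(-1.061, -0.517)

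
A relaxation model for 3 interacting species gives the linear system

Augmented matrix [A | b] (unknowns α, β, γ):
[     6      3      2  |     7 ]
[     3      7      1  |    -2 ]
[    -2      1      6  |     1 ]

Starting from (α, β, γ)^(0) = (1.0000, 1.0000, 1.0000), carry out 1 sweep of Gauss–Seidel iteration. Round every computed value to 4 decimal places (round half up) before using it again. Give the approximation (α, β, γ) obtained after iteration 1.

(0.3333, -0.5714, 0.3730)

Iteration 1:
  α = (7 - (3)·1.0000 - (2)·1.0000) / (6) = 0.3333
  β = (-2 - (3)·0.3333 - (1)·1.0000) / (7) = -0.5714
  γ = (1 - (-2)·0.3333 - (1)·-0.5714) / (6) = 0.3730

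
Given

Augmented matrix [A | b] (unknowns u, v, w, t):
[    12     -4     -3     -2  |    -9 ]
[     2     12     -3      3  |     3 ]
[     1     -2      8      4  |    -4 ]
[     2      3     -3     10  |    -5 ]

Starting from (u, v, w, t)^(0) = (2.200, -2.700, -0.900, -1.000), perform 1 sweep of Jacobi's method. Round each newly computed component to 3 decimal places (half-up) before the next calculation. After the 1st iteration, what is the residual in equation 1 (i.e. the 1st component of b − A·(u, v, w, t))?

11.486

Iteration 1:
  u = (-9 - (-4)·-2.700 - (-3)·-0.900 - (-2)·-1.000) / (12) = -2.042
  v = (3 - (2)·2.200 - (-3)·-0.900 - (3)·-1.000) / (12) = -0.092
  w = (-4 - (1)·2.200 - (-2)·-2.700 - (4)·-1.000) / (8) = -0.950
  t = (-5 - (2)·2.200 - (3)·-2.700 - (-3)·-0.900) / (10) = -0.400
Residual b − A·x = (11.486, 6.538, 7.058, 0.510)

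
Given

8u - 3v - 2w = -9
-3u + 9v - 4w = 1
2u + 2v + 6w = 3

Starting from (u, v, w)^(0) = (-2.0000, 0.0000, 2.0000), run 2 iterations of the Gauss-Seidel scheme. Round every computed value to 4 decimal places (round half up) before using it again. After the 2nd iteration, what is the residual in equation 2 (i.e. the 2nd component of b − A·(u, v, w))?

Iteration 1:
  u = (-9 - (-3)·0.0000 - (-2)·2.0000) / (8) = -0.6250
  v = (1 - (-3)·-0.6250 - (-4)·2.0000) / (9) = 0.7917
  w = (3 - (2)·-0.6250 - (2)·0.7917) / (6) = 0.4444
Iteration 2:
  u = (-9 - (-3)·0.7917 - (-2)·0.4444) / (8) = -0.7170
  v = (1 - (-3)·-0.7170 - (-4)·0.4444) / (9) = 0.0696
  w = (3 - (2)·-0.7170 - (2)·0.0696) / (6) = 0.7158
Residual b − A·x = (-1.6236, 1.0858, 0.0000)

1.0858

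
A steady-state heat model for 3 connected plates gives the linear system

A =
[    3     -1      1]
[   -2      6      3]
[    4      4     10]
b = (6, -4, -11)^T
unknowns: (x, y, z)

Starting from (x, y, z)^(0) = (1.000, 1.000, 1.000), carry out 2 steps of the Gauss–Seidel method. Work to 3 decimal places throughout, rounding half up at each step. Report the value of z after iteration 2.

-2.453

Iteration 1:
  x = (6 - (-1)·1.000 - (1)·1.000) / (3) = 2.000
  y = (-4 - (-2)·2.000 - (3)·1.000) / (6) = -0.500
  z = (-11 - (4)·2.000 - (4)·-0.500) / (10) = -1.700
Iteration 2:
  x = (6 - (-1)·-0.500 - (1)·-1.700) / (3) = 2.400
  y = (-4 - (-2)·2.400 - (3)·-1.700) / (6) = 0.983
  z = (-11 - (4)·2.400 - (4)·0.983) / (10) = -2.453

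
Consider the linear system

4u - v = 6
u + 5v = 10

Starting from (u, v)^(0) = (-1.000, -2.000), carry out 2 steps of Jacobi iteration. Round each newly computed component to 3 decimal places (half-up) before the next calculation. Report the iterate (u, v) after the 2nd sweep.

Iteration 1:
  u = (6 - (-1)·-2.000) / (4) = 1.000
  v = (10 - (1)·-1.000) / (5) = 2.200
Iteration 2:
  u = (6 - (-1)·2.200) / (4) = 2.050
  v = (10 - (1)·1.000) / (5) = 1.800

(2.050, 1.800)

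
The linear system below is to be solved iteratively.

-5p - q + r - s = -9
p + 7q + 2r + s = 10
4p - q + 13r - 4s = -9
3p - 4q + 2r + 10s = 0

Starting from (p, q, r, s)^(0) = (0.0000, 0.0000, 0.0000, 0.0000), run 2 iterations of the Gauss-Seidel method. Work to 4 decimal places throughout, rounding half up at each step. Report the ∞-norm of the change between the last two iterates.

Iteration 1:
  p = (-9 - (-1)·0.0000 - (1)·0.0000 - (-1)·0.0000) / (-5) = 1.8000
  q = (10 - (1)·1.8000 - (2)·0.0000 - (1)·0.0000) / (7) = 1.1714
  r = (-9 - (4)·1.8000 - (-1)·1.1714 - (-4)·0.0000) / (13) = -1.1560
  s = (0 - (3)·1.8000 - (-4)·1.1714 - (2)·-1.1560) / (10) = 0.1598
Iteration 2:
  p = (-9 - (-1)·1.1714 - (1)·-1.1560 - (-1)·0.1598) / (-5) = 1.3026
  q = (10 - (1)·1.3026 - (2)·-1.1560 - (1)·0.1598) / (7) = 1.5499
  r = (-9 - (4)·1.3026 - (-1)·1.5499 - (-4)·0.1598) / (13) = -0.9247
  s = (0 - (3)·1.3026 - (-4)·1.5499 - (2)·-0.9247) / (10) = 0.4141
Change: (-0.4974, 0.3785, 0.2313, 0.2543) → max |·| = 0.4974

0.4974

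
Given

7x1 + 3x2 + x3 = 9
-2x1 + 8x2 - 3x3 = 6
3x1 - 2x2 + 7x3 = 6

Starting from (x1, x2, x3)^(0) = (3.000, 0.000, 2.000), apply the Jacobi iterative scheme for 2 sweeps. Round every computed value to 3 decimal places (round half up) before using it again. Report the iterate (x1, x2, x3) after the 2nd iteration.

Iteration 1:
  x1 = (9 - (3)·0.000 - (1)·2.000) / (7) = 1.000
  x2 = (6 - (-2)·3.000 - (-3)·2.000) / (8) = 2.250
  x3 = (6 - (3)·3.000 - (-2)·0.000) / (7) = -0.429
Iteration 2:
  x1 = (9 - (3)·2.250 - (1)·-0.429) / (7) = 0.383
  x2 = (6 - (-2)·1.000 - (-3)·-0.429) / (8) = 0.839
  x3 = (6 - (3)·1.000 - (-2)·2.250) / (7) = 1.071

(0.383, 0.839, 1.071)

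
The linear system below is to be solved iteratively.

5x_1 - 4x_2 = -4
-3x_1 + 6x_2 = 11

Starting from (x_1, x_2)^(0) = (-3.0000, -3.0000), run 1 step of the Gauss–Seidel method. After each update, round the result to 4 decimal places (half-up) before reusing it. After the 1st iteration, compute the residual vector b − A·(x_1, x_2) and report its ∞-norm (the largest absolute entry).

Iteration 1:
  x_1 = (-4 - (-4)·-3.0000) / (5) = -3.2000
  x_2 = (11 - (-3)·-3.2000) / (6) = 0.2333
Residual b − A·x = (12.9332, 0.0002); ∞-norm = 12.9332

12.9332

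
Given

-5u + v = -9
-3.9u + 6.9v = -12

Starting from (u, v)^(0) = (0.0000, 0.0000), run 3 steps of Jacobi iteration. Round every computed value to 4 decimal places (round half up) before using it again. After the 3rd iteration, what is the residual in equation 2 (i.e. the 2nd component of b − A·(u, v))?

0.7935

Iteration 1:
  u = (-9 - (1)·0.0000) / (-5) = 1.8000
  v = (-12 - (-3.9)·0.0000) / (6.9) = -1.7391
Iteration 2:
  u = (-9 - (1)·-1.7391) / (-5) = 1.4522
  v = (-12 - (-3.9)·1.8000) / (6.9) = -0.7217
Iteration 3:
  u = (-9 - (1)·-0.7217) / (-5) = 1.6557
  v = (-12 - (-3.9)·1.4522) / (6.9) = -0.9183
Residual b − A·x = (0.1968, 0.7935)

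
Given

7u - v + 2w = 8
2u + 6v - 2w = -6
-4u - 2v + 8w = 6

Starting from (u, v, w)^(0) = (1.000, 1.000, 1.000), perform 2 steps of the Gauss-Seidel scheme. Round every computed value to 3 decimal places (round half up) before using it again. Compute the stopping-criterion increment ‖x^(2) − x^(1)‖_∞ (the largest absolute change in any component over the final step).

Iteration 1:
  u = (8 - (-1)·1.000 - (2)·1.000) / (7) = 1.000
  v = (-6 - (2)·1.000 - (-2)·1.000) / (6) = -1.000
  w = (6 - (-4)·1.000 - (-2)·-1.000) / (8) = 1.000
Iteration 2:
  u = (8 - (-1)·-1.000 - (2)·1.000) / (7) = 0.714
  v = (-6 - (2)·0.714 - (-2)·1.000) / (6) = -0.905
  w = (6 - (-4)·0.714 - (-2)·-0.905) / (8) = 0.881
Change: (-0.286, 0.095, -0.119) → max |·| = 0.286

0.286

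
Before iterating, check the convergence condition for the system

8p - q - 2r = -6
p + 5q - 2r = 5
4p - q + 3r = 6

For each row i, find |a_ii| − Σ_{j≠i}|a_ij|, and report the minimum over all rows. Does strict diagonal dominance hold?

row 1: |8| − (1+2) = 5
row 2: |5| − (1+2) = 2
row 3: |3| − (4+1) = -2
minimum over rows = -2 → not strictly diagonally dominant

-2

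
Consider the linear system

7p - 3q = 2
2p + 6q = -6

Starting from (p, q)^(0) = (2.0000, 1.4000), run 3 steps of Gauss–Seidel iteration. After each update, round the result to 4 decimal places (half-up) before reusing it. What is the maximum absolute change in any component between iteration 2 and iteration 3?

0.1650

Iteration 1:
  p = (2 - (-3)·1.4000) / (7) = 0.8857
  q = (-6 - (2)·0.8857) / (6) = -1.2952
Iteration 2:
  p = (2 - (-3)·-1.2952) / (7) = -0.2694
  q = (-6 - (2)·-0.2694) / (6) = -0.9102
Iteration 3:
  p = (2 - (-3)·-0.9102) / (7) = -0.1044
  q = (-6 - (2)·-0.1044) / (6) = -0.9652
Change: (0.1650, -0.0550) → max |·| = 0.1650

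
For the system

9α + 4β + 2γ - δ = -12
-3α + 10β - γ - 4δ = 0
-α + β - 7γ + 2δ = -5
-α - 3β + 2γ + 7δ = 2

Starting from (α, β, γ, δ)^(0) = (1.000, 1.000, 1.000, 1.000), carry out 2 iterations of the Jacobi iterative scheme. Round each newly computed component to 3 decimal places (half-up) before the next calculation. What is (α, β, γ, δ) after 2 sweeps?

(-1.848, -0.238, 1.262, 0.073)

Iteration 1:
  α = (-12 - (4)·1.000 - (2)·1.000 - (-1)·1.000) / (9) = -1.889
  β = (0 - (-3)·1.000 - (-1)·1.000 - (-4)·1.000) / (10) = 0.800
  γ = (-5 - (-1)·1.000 - (1)·1.000 - (2)·1.000) / (-7) = 1.000
  δ = (2 - (-1)·1.000 - (-3)·1.000 - (2)·1.000) / (7) = 0.571
Iteration 2:
  α = (-12 - (4)·0.800 - (2)·1.000 - (-1)·0.571) / (9) = -1.848
  β = (0 - (-3)·-1.889 - (-1)·1.000 - (-4)·0.571) / (10) = -0.238
  γ = (-5 - (-1)·-1.889 - (1)·0.800 - (2)·0.571) / (-7) = 1.262
  δ = (2 - (-1)·-1.889 - (-3)·0.800 - (2)·1.000) / (7) = 0.073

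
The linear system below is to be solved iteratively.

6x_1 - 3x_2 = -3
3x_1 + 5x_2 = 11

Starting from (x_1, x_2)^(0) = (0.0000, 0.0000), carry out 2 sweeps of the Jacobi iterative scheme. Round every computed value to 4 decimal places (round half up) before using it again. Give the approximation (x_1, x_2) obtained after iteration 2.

(0.6000, 2.5000)

Iteration 1:
  x_1 = (-3 - (-3)·0.0000) / (6) = -0.5000
  x_2 = (11 - (3)·0.0000) / (5) = 2.2000
Iteration 2:
  x_1 = (-3 - (-3)·2.2000) / (6) = 0.6000
  x_2 = (11 - (3)·-0.5000) / (5) = 2.5000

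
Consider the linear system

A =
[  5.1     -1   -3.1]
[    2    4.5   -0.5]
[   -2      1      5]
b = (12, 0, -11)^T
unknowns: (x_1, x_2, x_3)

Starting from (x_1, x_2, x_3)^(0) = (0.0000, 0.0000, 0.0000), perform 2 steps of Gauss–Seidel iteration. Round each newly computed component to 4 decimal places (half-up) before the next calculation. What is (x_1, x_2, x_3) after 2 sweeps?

Iteration 1:
  x_1 = (12 - (-1)·0.0000 - (-3.1)·0.0000) / (5.1) = 2.3529
  x_2 = (0 - (2)·2.3529 - (-0.5)·0.0000) / (4.5) = -1.0457
  x_3 = (-11 - (-2)·2.3529 - (1)·-1.0457) / (5) = -1.0497
Iteration 2:
  x_1 = (12 - (-1)·-1.0457 - (-3.1)·-1.0497) / (5.1) = 1.5098
  x_2 = (0 - (2)·1.5098 - (-0.5)·-1.0497) / (4.5) = -0.7877
  x_3 = (-11 - (-2)·1.5098 - (1)·-0.7877) / (5) = -1.4385

(1.5098, -0.7877, -1.4385)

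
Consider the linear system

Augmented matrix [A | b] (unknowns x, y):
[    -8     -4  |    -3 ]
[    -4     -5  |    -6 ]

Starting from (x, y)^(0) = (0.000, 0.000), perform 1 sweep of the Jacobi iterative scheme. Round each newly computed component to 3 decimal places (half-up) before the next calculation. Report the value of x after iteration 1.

0.375

Iteration 1:
  x = (-3 - (-4)·0.000) / (-8) = 0.375
  y = (-6 - (-4)·0.000) / (-5) = 1.200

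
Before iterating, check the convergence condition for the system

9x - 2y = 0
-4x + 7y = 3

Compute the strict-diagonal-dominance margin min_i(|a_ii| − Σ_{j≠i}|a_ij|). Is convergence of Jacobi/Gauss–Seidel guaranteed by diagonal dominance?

3

row 1: |9| − (2) = 7
row 2: |7| − (4) = 3
minimum over rows = 3 → strictly diagonally dominant (convergence guaranteed)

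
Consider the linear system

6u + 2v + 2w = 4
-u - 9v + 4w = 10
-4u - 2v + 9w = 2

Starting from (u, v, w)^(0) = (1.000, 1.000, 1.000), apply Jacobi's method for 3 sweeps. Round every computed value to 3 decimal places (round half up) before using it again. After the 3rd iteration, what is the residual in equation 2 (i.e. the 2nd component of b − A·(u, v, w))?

-0.914

Iteration 1:
  u = (4 - (2)·1.000 - (2)·1.000) / (6) = 0.000
  v = (10 - (-1)·1.000 - (4)·1.000) / (-9) = -0.778
  w = (2 - (-4)·1.000 - (-2)·1.000) / (9) = 0.889
Iteration 2:
  u = (4 - (2)·-0.778 - (2)·0.889) / (6) = 0.630
  v = (10 - (-1)·0.000 - (4)·0.889) / (-9) = -0.716
  w = (2 - (-4)·0.000 - (-2)·-0.778) / (9) = 0.049
Iteration 3:
  u = (4 - (2)·-0.716 - (2)·0.049) / (6) = 0.889
  v = (10 - (-1)·0.630 - (4)·0.049) / (-9) = -1.159
  w = (2 - (-4)·0.630 - (-2)·-0.716) / (9) = 0.343
Residual b − A·x = (0.298, -0.914, 0.151)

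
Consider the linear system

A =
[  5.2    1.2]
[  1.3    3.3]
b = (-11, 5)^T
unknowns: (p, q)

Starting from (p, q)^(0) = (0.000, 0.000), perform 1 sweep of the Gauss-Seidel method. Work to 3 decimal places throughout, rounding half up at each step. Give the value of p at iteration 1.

-2.115

Iteration 1:
  p = (-11 - (1.2)·0.000) / (5.2) = -2.115
  q = (5 - (1.3)·-2.115) / (3.3) = 2.348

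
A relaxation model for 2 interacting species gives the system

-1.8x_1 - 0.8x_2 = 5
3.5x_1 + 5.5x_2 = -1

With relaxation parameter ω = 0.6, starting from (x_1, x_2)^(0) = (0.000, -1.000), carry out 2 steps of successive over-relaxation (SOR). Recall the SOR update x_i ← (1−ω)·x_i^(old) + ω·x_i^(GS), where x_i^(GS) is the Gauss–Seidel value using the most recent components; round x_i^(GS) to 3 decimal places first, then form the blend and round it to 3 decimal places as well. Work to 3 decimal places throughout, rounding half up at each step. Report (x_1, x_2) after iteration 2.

Iteration 1:
  x_1: GS value = (5 - (-0.8)·-1.000) / (-1.8) = -2.333;  x_1 ← (1−ω)·0.000 + ω·-2.333 = -1.400
  x_2: GS value = (-1 - (3.5)·-1.400) / (5.5) = 0.709;  x_2 ← (1−ω)·-1.000 + ω·0.709 = 0.025
Iteration 2:
  x_1: GS value = (5 - (-0.8)·0.025) / (-1.8) = -2.789;  x_1 ← (1−ω)·-1.400 + ω·-2.789 = -2.233
  x_2: GS value = (-1 - (3.5)·-2.233) / (5.5) = 1.239;  x_2 ← (1−ω)·0.025 + ω·1.239 = 0.753

(-2.233, 0.753)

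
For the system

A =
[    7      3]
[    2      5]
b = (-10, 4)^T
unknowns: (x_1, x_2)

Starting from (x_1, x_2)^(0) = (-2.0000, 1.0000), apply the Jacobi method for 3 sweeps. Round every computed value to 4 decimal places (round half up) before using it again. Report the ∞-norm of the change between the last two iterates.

0.1029

Iteration 1:
  x_1 = (-10 - (3)·1.0000) / (7) = -1.8571
  x_2 = (4 - (2)·-2.0000) / (5) = 1.6000
Iteration 2:
  x_1 = (-10 - (3)·1.6000) / (7) = -2.1143
  x_2 = (4 - (2)·-1.8571) / (5) = 1.5428
Iteration 3:
  x_1 = (-10 - (3)·1.5428) / (7) = -2.0898
  x_2 = (4 - (2)·-2.1143) / (5) = 1.6457
Change: (0.0245, 0.1029) → max |·| = 0.1029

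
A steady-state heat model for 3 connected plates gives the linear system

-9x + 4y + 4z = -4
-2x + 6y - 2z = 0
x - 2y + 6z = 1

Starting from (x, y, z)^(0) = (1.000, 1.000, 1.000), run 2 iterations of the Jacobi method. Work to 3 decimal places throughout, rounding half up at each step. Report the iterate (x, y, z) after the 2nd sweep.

Iteration 1:
  x = (-4 - (4)·1.000 - (4)·1.000) / (-9) = 1.333
  y = (0 - (-2)·1.000 - (-2)·1.000) / (6) = 0.667
  z = (1 - (1)·1.000 - (-2)·1.000) / (6) = 0.333
Iteration 2:
  x = (-4 - (4)·0.667 - (4)·0.333) / (-9) = 0.889
  y = (0 - (-2)·1.333 - (-2)·0.333) / (6) = 0.555
  z = (1 - (1)·1.333 - (-2)·0.667) / (6) = 0.167

(0.889, 0.555, 0.167)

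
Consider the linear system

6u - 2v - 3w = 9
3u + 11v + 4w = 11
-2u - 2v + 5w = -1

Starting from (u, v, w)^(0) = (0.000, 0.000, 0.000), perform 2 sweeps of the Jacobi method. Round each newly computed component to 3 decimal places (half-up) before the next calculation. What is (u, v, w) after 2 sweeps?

Iteration 1:
  u = (9 - (-2)·0.000 - (-3)·0.000) / (6) = 1.500
  v = (11 - (3)·0.000 - (4)·0.000) / (11) = 1.000
  w = (-1 - (-2)·0.000 - (-2)·0.000) / (5) = -0.200
Iteration 2:
  u = (9 - (-2)·1.000 - (-3)·-0.200) / (6) = 1.733
  v = (11 - (3)·1.500 - (4)·-0.200) / (11) = 0.664
  w = (-1 - (-2)·1.500 - (-2)·1.000) / (5) = 0.800

(1.733, 0.664, 0.800)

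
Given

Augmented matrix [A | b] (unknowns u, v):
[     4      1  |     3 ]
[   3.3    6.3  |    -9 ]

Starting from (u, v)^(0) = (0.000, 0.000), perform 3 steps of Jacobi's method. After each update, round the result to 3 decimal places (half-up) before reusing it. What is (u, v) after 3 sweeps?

Iteration 1:
  u = (3 - (1)·0.000) / (4) = 0.750
  v = (-9 - (3.3)·0.000) / (6.3) = -1.429
Iteration 2:
  u = (3 - (1)·-1.429) / (4) = 1.107
  v = (-9 - (3.3)·0.750) / (6.3) = -1.821
Iteration 3:
  u = (3 - (1)·-1.821) / (4) = 1.205
  v = (-9 - (3.3)·1.107) / (6.3) = -2.008

(1.205, -2.008)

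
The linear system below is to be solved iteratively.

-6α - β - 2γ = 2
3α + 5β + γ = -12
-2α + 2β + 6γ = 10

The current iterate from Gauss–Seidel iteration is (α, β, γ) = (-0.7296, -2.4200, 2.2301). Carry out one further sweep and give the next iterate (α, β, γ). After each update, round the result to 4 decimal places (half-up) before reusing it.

One sweep:
  α = (2 - (-1)·-2.4200 - (-2)·2.2301) / (-6) = -0.6734
  β = (-12 - (3)·-0.6734 - (1)·2.2301) / (5) = -2.4420
  γ = (10 - (-2)·-0.6734 - (2)·-2.4420) / (6) = 2.2562

(-0.6734, -2.4420, 2.2562)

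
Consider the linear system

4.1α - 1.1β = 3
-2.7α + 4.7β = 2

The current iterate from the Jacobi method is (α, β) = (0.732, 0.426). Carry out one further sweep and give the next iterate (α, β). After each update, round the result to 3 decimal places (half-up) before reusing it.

One sweep:
  α = (3 - (-1.1)·0.426) / (4.1) = 0.846
  β = (2 - (-2.7)·0.732) / (4.7) = 0.846

(0.846, 0.846)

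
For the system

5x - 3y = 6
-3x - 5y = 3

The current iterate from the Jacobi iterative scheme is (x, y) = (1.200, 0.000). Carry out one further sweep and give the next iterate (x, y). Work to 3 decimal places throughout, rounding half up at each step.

(1.200, -1.320)

One sweep:
  x = (6 - (-3)·0.000) / (5) = 1.200
  y = (3 - (-3)·1.200) / (-5) = -1.320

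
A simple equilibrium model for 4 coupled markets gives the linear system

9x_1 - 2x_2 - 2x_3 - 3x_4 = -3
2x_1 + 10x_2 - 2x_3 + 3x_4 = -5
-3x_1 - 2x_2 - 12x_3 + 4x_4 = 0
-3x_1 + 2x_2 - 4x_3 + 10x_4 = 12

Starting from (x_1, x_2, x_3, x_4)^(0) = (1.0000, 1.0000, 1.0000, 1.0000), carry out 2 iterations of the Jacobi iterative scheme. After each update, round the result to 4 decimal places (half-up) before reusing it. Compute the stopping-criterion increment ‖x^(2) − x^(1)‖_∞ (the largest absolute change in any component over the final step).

Iteration 1:
  x_1 = (-3 - (-2)·1.0000 - (-2)·1.0000 - (-3)·1.0000) / (9) = 0.4444
  x_2 = (-5 - (2)·1.0000 - (-2)·1.0000 - (3)·1.0000) / (10) = -0.8000
  x_3 = (0 - (-3)·1.0000 - (-2)·1.0000 - (4)·1.0000) / (-12) = -0.0833
  x_4 = (12 - (-3)·1.0000 - (2)·1.0000 - (-4)·1.0000) / (10) = 1.7000
Iteration 2:
  x_1 = (-3 - (-2)·-0.8000 - (-2)·-0.0833 - (-3)·1.7000) / (9) = 0.0370
  x_2 = (-5 - (2)·0.4444 - (-2)·-0.0833 - (3)·1.7000) / (10) = -1.1155
  x_3 = (0 - (-3)·0.4444 - (-2)·-0.8000 - (4)·1.7000) / (-12) = 0.5889
  x_4 = (12 - (-3)·0.4444 - (2)·-0.8000 - (-4)·-0.0833) / (10) = 1.4600
Change: (-0.4074, -0.3155, 0.6722, -0.2400) → max |·| = 0.6722

0.6722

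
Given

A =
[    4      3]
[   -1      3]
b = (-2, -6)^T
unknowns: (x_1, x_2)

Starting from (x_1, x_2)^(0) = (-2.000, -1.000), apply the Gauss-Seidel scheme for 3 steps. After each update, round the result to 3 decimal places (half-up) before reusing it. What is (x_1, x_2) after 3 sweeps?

Iteration 1:
  x_1 = (-2 - (3)·-1.000) / (4) = 0.250
  x_2 = (-6 - (-1)·0.250) / (3) = -1.917
Iteration 2:
  x_1 = (-2 - (3)·-1.917) / (4) = 0.938
  x_2 = (-6 - (-1)·0.938) / (3) = -1.687
Iteration 3:
  x_1 = (-2 - (3)·-1.687) / (4) = 0.765
  x_2 = (-6 - (-1)·0.765) / (3) = -1.745

(0.765, -1.745)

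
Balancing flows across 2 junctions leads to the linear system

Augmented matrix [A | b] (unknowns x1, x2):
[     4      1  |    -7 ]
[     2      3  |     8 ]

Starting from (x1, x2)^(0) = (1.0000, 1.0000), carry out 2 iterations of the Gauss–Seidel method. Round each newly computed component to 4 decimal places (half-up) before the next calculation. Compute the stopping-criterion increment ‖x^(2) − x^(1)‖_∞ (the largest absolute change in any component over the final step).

Iteration 1:
  x1 = (-7 - (1)·1.0000) / (4) = -2.0000
  x2 = (8 - (2)·-2.0000) / (3) = 4.0000
Iteration 2:
  x1 = (-7 - (1)·4.0000) / (4) = -2.7500
  x2 = (8 - (2)·-2.7500) / (3) = 4.5000
Change: (-0.7500, 0.5000) → max |·| = 0.7500

0.7500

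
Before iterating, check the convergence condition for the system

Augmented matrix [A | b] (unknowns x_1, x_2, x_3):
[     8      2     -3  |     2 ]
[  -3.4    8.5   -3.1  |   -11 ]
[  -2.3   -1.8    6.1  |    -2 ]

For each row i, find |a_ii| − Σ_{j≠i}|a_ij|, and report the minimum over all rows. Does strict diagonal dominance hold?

2

row 1: |8| − (2+3) = 3
row 2: |8.5| − (3.4+3.1) = 2
row 3: |6.1| − (2.3+1.8) = 2
minimum over rows = 2 → strictly diagonally dominant (convergence guaranteed)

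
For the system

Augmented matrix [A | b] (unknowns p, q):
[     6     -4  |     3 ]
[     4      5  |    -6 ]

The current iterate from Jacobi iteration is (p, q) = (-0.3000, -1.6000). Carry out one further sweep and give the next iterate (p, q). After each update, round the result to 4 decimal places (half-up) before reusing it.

One sweep:
  p = (3 - (-4)·-1.6000) / (6) = -0.5667
  q = (-6 - (4)·-0.3000) / (5) = -0.9600

(-0.5667, -0.9600)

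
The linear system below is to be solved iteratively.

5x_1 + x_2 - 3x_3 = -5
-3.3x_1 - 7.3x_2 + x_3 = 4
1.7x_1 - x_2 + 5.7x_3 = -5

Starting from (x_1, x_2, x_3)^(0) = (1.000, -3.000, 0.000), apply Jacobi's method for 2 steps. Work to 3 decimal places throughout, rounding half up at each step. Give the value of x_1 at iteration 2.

-1.821

Iteration 1:
  x_1 = (-5 - (1)·-3.000 - (-3)·0.000) / (5) = -0.400
  x_2 = (4 - (-3.3)·1.000 - (1)·0.000) / (-7.3) = -1.000
  x_3 = (-5 - (1.7)·1.000 - (-1)·-3.000) / (5.7) = -1.702
Iteration 2:
  x_1 = (-5 - (1)·-1.000 - (-3)·-1.702) / (5) = -1.821
  x_2 = (4 - (-3.3)·-0.400 - (1)·-1.702) / (-7.3) = -0.600
  x_3 = (-5 - (1.7)·-0.400 - (-1)·-1.000) / (5.7) = -0.933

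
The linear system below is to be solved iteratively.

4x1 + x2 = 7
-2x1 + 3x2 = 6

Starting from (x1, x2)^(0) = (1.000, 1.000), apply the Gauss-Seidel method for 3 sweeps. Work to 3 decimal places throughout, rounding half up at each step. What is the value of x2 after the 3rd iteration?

2.722

Iteration 1:
  x1 = (7 - (1)·1.000) / (4) = 1.500
  x2 = (6 - (-2)·1.500) / (3) = 3.000
Iteration 2:
  x1 = (7 - (1)·3.000) / (4) = 1.000
  x2 = (6 - (-2)·1.000) / (3) = 2.667
Iteration 3:
  x1 = (7 - (1)·2.667) / (4) = 1.083
  x2 = (6 - (-2)·1.083) / (3) = 2.722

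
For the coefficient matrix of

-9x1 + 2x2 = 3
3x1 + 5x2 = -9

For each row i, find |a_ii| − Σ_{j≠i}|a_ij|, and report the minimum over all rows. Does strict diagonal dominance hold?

2

row 1: |-9| − (2) = 7
row 2: |5| − (3) = 2
minimum over rows = 2 → strictly diagonally dominant (convergence guaranteed)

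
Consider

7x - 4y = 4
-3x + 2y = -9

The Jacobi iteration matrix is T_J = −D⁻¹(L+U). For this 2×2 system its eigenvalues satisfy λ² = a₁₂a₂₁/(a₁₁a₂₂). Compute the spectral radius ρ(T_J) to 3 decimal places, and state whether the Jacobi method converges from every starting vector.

0.926

a₁₂a₂₁/(a₁₁a₂₂) = (-4)·(-3) / ((7)·(2)) = 0.857143
ρ = √|0.857143| = √0.857143 = 0.926
ρ < 1, so Jacobi converges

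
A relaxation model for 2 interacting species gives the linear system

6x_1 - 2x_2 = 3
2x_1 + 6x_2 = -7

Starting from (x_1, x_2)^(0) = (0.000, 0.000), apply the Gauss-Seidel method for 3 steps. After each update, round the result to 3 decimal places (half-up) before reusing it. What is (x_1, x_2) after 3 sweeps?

Iteration 1:
  x_1 = (3 - (-2)·0.000) / (6) = 0.500
  x_2 = (-7 - (2)·0.500) / (6) = -1.333
Iteration 2:
  x_1 = (3 - (-2)·-1.333) / (6) = 0.056
  x_2 = (-7 - (2)·0.056) / (6) = -1.185
Iteration 3:
  x_1 = (3 - (-2)·-1.185) / (6) = 0.105
  x_2 = (-7 - (2)·0.105) / (6) = -1.202

(0.105, -1.202)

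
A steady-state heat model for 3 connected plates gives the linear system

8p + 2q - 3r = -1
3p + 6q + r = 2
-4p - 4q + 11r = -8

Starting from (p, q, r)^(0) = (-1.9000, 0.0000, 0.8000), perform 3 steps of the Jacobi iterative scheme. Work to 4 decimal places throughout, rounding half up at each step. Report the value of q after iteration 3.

0.8464

Iteration 1:
  p = (-1 - (2)·0.0000 - (-3)·0.8000) / (8) = 0.1750
  q = (2 - (3)·-1.9000 - (1)·0.8000) / (6) = 1.1500
  r = (-8 - (-4)·-1.9000 - (-4)·0.0000) / (11) = -1.4182
Iteration 2:
  p = (-1 - (2)·1.1500 - (-3)·-1.4182) / (8) = -0.9443
  q = (2 - (3)·0.1750 - (1)·-1.4182) / (6) = 0.4822
  r = (-8 - (-4)·0.1750 - (-4)·1.1500) / (11) = -0.2455
Iteration 3:
  p = (-1 - (2)·0.4822 - (-3)·-0.2455) / (8) = -0.3376
  q = (2 - (3)·-0.9443 - (1)·-0.2455) / (6) = 0.8464
  r = (-8 - (-4)·-0.9443 - (-4)·0.4822) / (11) = -0.8953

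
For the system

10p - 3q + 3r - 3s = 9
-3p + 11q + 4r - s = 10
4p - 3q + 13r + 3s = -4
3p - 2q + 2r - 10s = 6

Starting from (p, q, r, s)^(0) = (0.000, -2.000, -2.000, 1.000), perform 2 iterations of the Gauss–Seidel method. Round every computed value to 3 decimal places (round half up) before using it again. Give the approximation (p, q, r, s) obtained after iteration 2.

Iteration 1:
  p = (9 - (-3)·-2.000 - (3)·-2.000 - (-3)·1.000) / (10) = 1.200
  q = (10 - (-3)·1.200 - (4)·-2.000 - (-1)·1.000) / (11) = 2.055
  r = (-4 - (4)·1.200 - (-3)·2.055 - (3)·1.000) / (13) = -0.433
  s = (6 - (3)·1.200 - (-2)·2.055 - (2)·-0.433) / (-10) = -0.738
Iteration 2:
  p = (9 - (-3)·2.055 - (3)·-0.433 - (-3)·-0.738) / (10) = 1.425
  q = (10 - (-3)·1.425 - (4)·-0.433 - (-1)·-0.738) / (11) = 1.388
  r = (-4 - (4)·1.425 - (-3)·1.388 - (3)·-0.738) / (13) = -0.256
  s = (6 - (3)·1.425 - (-2)·1.388 - (2)·-0.256) / (-10) = -0.501

(1.425, 1.388, -0.256, -0.501)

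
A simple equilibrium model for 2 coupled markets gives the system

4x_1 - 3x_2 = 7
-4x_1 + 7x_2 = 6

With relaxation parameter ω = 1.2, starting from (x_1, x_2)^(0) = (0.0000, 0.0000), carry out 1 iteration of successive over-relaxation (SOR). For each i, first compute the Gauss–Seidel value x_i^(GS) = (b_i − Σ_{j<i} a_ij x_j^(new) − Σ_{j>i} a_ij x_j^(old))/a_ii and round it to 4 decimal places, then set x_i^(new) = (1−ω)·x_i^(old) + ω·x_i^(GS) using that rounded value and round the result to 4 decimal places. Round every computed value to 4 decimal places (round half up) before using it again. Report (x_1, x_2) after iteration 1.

(2.1000, 2.4685)

Iteration 1:
  x_1: GS value = (7 - (-3)·0.0000) / (4) = 1.7500;  x_1 ← (1−ω)·0.0000 + ω·1.7500 = 2.1000
  x_2: GS value = (6 - (-4)·2.1000) / (7) = 2.0571;  x_2 ← (1−ω)·0.0000 + ω·2.0571 = 2.4685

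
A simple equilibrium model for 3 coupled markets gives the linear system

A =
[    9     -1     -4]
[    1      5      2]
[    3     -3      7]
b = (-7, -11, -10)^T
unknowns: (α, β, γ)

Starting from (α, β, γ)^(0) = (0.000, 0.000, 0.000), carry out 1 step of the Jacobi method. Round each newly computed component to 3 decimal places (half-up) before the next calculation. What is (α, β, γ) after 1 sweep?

Iteration 1:
  α = (-7 - (-1)·0.000 - (-4)·0.000) / (9) = -0.778
  β = (-11 - (1)·0.000 - (2)·0.000) / (5) = -2.200
  γ = (-10 - (3)·0.000 - (-3)·0.000) / (7) = -1.429

(-0.778, -2.200, -1.429)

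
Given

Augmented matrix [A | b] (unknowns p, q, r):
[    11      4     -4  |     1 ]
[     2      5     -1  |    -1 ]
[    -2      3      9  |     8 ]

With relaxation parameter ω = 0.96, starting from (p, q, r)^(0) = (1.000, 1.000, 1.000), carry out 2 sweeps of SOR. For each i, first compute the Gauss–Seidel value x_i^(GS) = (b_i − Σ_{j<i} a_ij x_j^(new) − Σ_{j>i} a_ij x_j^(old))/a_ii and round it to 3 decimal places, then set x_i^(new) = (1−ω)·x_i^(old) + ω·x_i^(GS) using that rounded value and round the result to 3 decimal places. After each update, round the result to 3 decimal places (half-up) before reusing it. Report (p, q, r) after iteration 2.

Iteration 1:
  p: GS value = (1 - (4)·1.000 - (-4)·1.000) / (11) = 0.091;  p ← (1−ω)·1.000 + ω·0.091 = 0.127
  q: GS value = (-1 - (2)·0.127 - (-1)·1.000) / (5) = -0.051;  q ← (1−ω)·1.000 + ω·-0.051 = -0.009
  r: GS value = (8 - (-2)·0.127 - (3)·-0.009) / (9) = 0.920;  r ← (1−ω)·1.000 + ω·0.920 = 0.923
Iteration 2:
  p: GS value = (1 - (4)·-0.009 - (-4)·0.923) / (11) = 0.430;  p ← (1−ω)·0.127 + ω·0.430 = 0.418
  q: GS value = (-1 - (2)·0.418 - (-1)·0.923) / (5) = -0.183;  q ← (1−ω)·-0.009 + ω·-0.183 = -0.176
  r: GS value = (8 - (-2)·0.418 - (3)·-0.176) / (9) = 1.040;  r ← (1−ω)·0.923 + ω·1.040 = 1.035

(0.418, -0.176, 1.035)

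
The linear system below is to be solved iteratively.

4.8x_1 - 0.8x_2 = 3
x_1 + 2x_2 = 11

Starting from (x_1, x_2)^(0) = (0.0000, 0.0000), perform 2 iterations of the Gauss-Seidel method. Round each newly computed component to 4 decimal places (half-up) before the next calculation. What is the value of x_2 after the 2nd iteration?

Iteration 1:
  x_1 = (3 - (-0.8)·0.0000) / (4.8) = 0.6250
  x_2 = (11 - (1)·0.6250) / (2) = 5.1875
Iteration 2:
  x_1 = (3 - (-0.8)·5.1875) / (4.8) = 1.4896
  x_2 = (11 - (1)·1.4896) / (2) = 4.7552

4.7552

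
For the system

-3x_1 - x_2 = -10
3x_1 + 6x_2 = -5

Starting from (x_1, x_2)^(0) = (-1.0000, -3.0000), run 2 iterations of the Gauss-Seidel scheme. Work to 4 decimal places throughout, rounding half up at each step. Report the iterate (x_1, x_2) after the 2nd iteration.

(4.3333, -3.0000)

Iteration 1:
  x_1 = (-10 - (-1)·-3.0000) / (-3) = 4.3333
  x_2 = (-5 - (3)·4.3333) / (6) = -3.0000
Iteration 2:
  x_1 = (-10 - (-1)·-3.0000) / (-3) = 4.3333
  x_2 = (-5 - (3)·4.3333) / (6) = -3.0000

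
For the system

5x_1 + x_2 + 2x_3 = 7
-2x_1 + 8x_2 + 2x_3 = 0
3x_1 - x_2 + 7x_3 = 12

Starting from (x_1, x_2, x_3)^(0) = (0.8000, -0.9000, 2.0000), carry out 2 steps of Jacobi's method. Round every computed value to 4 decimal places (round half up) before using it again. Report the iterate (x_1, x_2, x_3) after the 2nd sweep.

(0.9628, -0.1157, 1.3371)

Iteration 1:
  x_1 = (7 - (1)·-0.9000 - (2)·2.0000) / (5) = 0.7800
  x_2 = (0 - (-2)·0.8000 - (2)·2.0000) / (8) = -0.3000
  x_3 = (12 - (3)·0.8000 - (-1)·-0.9000) / (7) = 1.2429
Iteration 2:
  x_1 = (7 - (1)·-0.3000 - (2)·1.2429) / (5) = 0.9628
  x_2 = (0 - (-2)·0.7800 - (2)·1.2429) / (8) = -0.1157
  x_3 = (12 - (3)·0.7800 - (-1)·-0.3000) / (7) = 1.3371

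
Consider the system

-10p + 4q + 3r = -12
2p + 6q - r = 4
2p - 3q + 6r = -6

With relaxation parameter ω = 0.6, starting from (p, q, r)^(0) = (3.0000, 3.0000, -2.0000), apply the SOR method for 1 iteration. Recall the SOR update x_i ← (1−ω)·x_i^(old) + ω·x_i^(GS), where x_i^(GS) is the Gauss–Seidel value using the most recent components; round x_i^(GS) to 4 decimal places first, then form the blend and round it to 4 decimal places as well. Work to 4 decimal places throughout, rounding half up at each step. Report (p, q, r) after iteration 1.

(2.2800, 0.9440, -1.5728)

Iteration 1:
  p: GS value = (-12 - (4)·3.0000 - (3)·-2.0000) / (-10) = 1.8000;  p ← (1−ω)·3.0000 + ω·1.8000 = 2.2800
  q: GS value = (4 - (2)·2.2800 - (-1)·-2.0000) / (6) = -0.4267;  q ← (1−ω)·3.0000 + ω·-0.4267 = 0.9440
  r: GS value = (-6 - (2)·2.2800 - (-3)·0.9440) / (6) = -1.2880;  r ← (1−ω)·-2.0000 + ω·-1.2880 = -1.5728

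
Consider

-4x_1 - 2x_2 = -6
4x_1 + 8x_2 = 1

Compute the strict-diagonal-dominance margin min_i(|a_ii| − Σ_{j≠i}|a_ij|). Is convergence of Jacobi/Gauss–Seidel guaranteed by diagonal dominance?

row 1: |-4| − (2) = 2
row 2: |8| − (4) = 4
minimum over rows = 2 → strictly diagonally dominant (convergence guaranteed)

2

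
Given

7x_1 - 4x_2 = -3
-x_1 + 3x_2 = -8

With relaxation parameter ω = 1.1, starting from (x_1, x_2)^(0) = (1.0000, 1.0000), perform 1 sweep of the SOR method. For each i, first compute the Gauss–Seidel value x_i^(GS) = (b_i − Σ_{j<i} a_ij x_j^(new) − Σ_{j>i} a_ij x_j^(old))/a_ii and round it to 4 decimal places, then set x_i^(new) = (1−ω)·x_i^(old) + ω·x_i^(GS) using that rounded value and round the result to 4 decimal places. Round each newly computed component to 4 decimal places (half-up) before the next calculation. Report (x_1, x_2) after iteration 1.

Iteration 1:
  x_1: GS value = (-3 - (-4)·1.0000) / (7) = 0.1429;  x_1 ← (1−ω)·1.0000 + ω·0.1429 = 0.0572
  x_2: GS value = (-8 - (-1)·0.0572) / (3) = -2.6476;  x_2 ← (1−ω)·1.0000 + ω·-2.6476 = -3.0124

(0.0572, -3.0124)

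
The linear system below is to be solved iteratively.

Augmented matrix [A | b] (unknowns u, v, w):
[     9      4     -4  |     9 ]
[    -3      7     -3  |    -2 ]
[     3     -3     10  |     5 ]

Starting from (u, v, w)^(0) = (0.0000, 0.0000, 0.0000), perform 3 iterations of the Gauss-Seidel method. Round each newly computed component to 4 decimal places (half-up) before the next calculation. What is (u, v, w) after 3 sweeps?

Iteration 1:
  u = (9 - (4)·0.0000 - (-4)·0.0000) / (9) = 1.0000
  v = (-2 - (-3)·1.0000 - (-3)·0.0000) / (7) = 0.1429
  w = (5 - (3)·1.0000 - (-3)·0.1429) / (10) = 0.2429
Iteration 2:
  u = (9 - (4)·0.1429 - (-4)·0.2429) / (9) = 1.0444
  v = (-2 - (-3)·1.0444 - (-3)·0.2429) / (7) = 0.2660
  w = (5 - (3)·1.0444 - (-3)·0.2660) / (10) = 0.2665
Iteration 3:
  u = (9 - (4)·0.2660 - (-4)·0.2665) / (9) = 1.0002
  v = (-2 - (-3)·1.0002 - (-3)·0.2665) / (7) = 0.2572
  w = (5 - (3)·1.0002 - (-3)·0.2572) / (10) = 0.2771

(1.0002, 0.2572, 0.2771)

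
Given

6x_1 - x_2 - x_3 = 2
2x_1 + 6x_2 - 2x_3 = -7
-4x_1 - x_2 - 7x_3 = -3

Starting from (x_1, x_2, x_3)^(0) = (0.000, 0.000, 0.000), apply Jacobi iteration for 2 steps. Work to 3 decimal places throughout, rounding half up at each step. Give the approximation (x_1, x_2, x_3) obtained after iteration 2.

Iteration 1:
  x_1 = (2 - (-1)·0.000 - (-1)·0.000) / (6) = 0.333
  x_2 = (-7 - (2)·0.000 - (-2)·0.000) / (6) = -1.167
  x_3 = (-3 - (-4)·0.000 - (-1)·0.000) / (-7) = 0.429
Iteration 2:
  x_1 = (2 - (-1)·-1.167 - (-1)·0.429) / (6) = 0.210
  x_2 = (-7 - (2)·0.333 - (-2)·0.429) / (6) = -1.135
  x_3 = (-3 - (-4)·0.333 - (-1)·-1.167) / (-7) = 0.405

(0.210, -1.135, 0.405)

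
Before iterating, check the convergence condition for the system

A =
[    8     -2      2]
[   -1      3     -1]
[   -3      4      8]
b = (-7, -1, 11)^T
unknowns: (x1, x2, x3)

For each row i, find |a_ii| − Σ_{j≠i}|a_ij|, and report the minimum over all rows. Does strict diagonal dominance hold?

row 1: |8| − (2+2) = 4
row 2: |3| − (1+1) = 1
row 3: |8| − (3+4) = 1
minimum over rows = 1 → strictly diagonally dominant (convergence guaranteed)

1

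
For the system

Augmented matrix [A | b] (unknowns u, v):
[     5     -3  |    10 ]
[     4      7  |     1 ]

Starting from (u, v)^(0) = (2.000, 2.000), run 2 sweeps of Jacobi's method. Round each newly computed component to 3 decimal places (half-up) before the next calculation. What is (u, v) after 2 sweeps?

Iteration 1:
  u = (10 - (-3)·2.000) / (5) = 3.200
  v = (1 - (4)·2.000) / (7) = -1.000
Iteration 2:
  u = (10 - (-3)·-1.000) / (5) = 1.400
  v = (1 - (4)·3.200) / (7) = -1.686

(1.400, -1.686)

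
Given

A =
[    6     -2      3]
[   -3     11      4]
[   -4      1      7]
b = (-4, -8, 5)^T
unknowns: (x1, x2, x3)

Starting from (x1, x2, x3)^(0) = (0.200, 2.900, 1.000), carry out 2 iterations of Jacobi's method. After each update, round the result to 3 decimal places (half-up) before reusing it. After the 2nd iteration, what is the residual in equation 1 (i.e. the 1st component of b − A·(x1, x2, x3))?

-0.794

Iteration 1:
  x1 = (-4 - (-2)·2.900 - (3)·1.000) / (6) = -0.200
  x2 = (-8 - (-3)·0.200 - (4)·1.000) / (11) = -1.036
  x3 = (5 - (-4)·0.200 - (1)·2.900) / (7) = 0.414
Iteration 2:
  x1 = (-4 - (-2)·-1.036 - (3)·0.414) / (6) = -1.219
  x2 = (-8 - (-3)·-0.200 - (4)·0.414) / (11) = -0.932
  x3 = (5 - (-4)·-0.200 - (1)·-1.036) / (7) = 0.748
Residual b − A·x = (-0.794, -4.397, -4.180)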